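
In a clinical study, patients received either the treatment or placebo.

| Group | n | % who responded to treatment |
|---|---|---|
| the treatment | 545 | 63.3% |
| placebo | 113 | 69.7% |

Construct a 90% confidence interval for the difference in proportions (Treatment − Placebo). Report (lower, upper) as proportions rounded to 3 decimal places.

SE₁ = √(p̂₁(1−p̂₁)/n₁) = √(0.6330·0.3670/545) = 0.02065; SE₂ = √(0.6970·0.3030/113) = 0.04323.
Independent samples: SE of the difference = √(SE₁² + SE₂²) = √(0.0004264225 + 0.0018688329) = 0.04791.
z* for 90% confidence is 1.645, so the margin of error is 1.645 × 0.04791 = 0.07881.
Point estimate p̂₁ − p̂₂ = 0.6330 − 0.6970 = -0.0640.
-0.0640 ± 0.07881 → (-0.143, 0.015).

(-0.143, 0.015)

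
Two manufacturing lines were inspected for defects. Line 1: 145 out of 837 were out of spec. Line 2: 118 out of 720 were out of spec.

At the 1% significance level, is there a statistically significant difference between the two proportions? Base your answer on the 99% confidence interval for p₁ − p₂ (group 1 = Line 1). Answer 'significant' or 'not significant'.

not significant

First, p̂₁ = 145/837 = 0.1732; p̂₂ = 118/720 = 0.1639.
The two standard errors are √(0.1732×0.8268/837) = 0.01308 and √(0.1639×0.8361/720) = 0.01380.
Because the samples are independent, SE_diff = √(0.01308² + 0.01380²) = 0.01901.
Using z* = 2.576 for 99%, ME = 2.576 × 0.01901 = 0.04897.
p̂₁ − p̂₂ = 0.0093; interval 0.0093 ± 0.04897 gives (-0.03967, 0.05827).
The interval (-0.03967, 0.05827) contains 0, so the difference is not significant.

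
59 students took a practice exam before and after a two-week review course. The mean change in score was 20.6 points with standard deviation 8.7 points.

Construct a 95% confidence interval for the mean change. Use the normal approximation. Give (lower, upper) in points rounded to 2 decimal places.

(18.38, 22.82)

This is a matched-pairs design, so SE = s_d/√n = 8.7/√59 = 1.1326.
Margin = 1.960 × 1.1326 = 2.2199; the interval is 20.6 ± 2.2199 = (18.38, 22.82).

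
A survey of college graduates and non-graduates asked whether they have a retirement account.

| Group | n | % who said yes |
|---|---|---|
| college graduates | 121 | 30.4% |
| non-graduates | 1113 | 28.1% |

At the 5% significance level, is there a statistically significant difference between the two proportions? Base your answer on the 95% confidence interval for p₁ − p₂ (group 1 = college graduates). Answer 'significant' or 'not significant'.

not significant

Each SE is √(p̂(1−p̂)/n): √(0.3040·0.6960/121) = 0.04182 and √(0.2810·0.7190/1113) = 0.01347.
SE(p̂₁ − p̂₂) = √(SE₁² + SE₂²) = √(0.0017489124 + 0.0001814409) = 0.04394, since the two samples are independent.
At 95% confidence z* = 1.960; margin = 1.960 × 0.04394 = 0.08612.
The difference is 0.3040 − 0.2810 = 0.0230, so the interval is 0.0230 ± 0.08612 = (-0.06312, 0.10912).
The interval (-0.06312, 0.10912) contains 0, so the difference is not significant.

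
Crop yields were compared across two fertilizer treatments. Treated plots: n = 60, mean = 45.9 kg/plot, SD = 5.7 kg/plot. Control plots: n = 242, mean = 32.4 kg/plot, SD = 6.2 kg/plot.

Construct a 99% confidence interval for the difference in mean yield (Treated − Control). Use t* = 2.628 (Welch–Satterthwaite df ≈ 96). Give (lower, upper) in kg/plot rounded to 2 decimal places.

Per-group SEs: s₁/√n₁ = 5.7/√60 = 0.7359, s₂/√n₂ = 6.2/√242 = 0.3986.
Unpooled SE of the difference: √(0.54154881 + 0.15888196) = 0.8369.
Margin of error = t* · SE = 2.628 × 0.8369 = 2.1994.
x̄₁ − x̄₂ = 45.9 − 32.4 = 13.5000.
CI: 13.5000 ± 2.1994 = (11.30, 15.70).

(11.30, 15.70)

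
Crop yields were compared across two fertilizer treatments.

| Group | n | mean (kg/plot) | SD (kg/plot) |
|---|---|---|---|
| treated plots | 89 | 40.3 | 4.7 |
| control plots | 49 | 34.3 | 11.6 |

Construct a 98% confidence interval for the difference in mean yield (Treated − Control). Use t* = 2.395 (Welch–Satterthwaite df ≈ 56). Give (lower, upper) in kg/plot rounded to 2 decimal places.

(1.86, 10.14)

SE₁ = s₁/√n₁ = 4.7/√89 = 0.4982; SE₂ = 11.6/√49 = 1.6571.
Independent samples, unequal variances: SE_diff = √(SE₁² + SE₂²) = √(0.24820324 + 2.74598041) = 1.7304.
t* = 2.395, so margin of error = 2.395 × 1.7304 = 4.1443.
Difference in means = 40.3 − 34.3 = 6.0000.
6.0000 ± 4.1443 → (1.86, 10.14).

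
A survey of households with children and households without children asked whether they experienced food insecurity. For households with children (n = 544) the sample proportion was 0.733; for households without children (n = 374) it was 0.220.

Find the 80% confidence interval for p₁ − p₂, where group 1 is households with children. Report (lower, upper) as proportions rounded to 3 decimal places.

SE₁ = √(p̂₁(1−p̂₁)/n₁) = √(0.7330·0.2670/544) = 0.01897; SE₂ = √(0.2200·0.7800/374) = 0.02142.
Independent samples: SE of the difference = √(SE₁² + SE₂²) = √(0.0003598609 + 0.0004588164) = 0.02861.
z* for 80% confidence is 1.282, so the margin of error is 1.282 × 0.02861 = 0.03668.
Point estimate p̂₁ − p̂₂ = 0.7330 − 0.2200 = 0.5130.
0.5130 ± 0.03668 → (0.476, 0.550).

(0.476, 0.550)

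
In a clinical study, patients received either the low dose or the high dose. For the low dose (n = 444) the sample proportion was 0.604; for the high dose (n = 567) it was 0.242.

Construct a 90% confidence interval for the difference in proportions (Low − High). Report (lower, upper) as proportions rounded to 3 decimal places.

Each SE is √(p̂(1−p̂)/n): √(0.6040·0.3960/444) = 0.02321 and √(0.2420·0.7580/567) = 0.01799.
SE(p̂₁ − p̂₂) = √(SE₁² + SE₂²) = √(0.0005387041 + 0.0003236401) = 0.02937, since the two samples are independent.
At 90% confidence z* = 1.645; margin = 1.645 × 0.02937 = 0.04831.
The difference is 0.6040 − 0.2420 = 0.3620, so the interval is 0.3620 ± 0.04831 = (0.314, 0.410).

(0.314, 0.410)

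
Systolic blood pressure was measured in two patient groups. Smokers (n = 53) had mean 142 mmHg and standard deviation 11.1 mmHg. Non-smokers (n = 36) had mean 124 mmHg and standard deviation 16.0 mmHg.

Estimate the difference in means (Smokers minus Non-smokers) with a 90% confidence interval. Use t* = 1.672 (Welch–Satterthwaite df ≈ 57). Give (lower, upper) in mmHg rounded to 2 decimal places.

Standard errors of each mean: 11.1/√53 = 1.5247 and 16.0/√36 = 2.6667.
SE(x̄₁ − x̄₂) = √(1.5247² + 2.6667²) = 3.0718 for independent samples with unequal variances.
With t* = 1.672, the margin is 1.672 × 3.0718 = 5.1360.
x̄₁ − x̄₂ = 142 − 124 = 18.0000; the interval is 18.0000 ± 5.1360 = (12.86, 23.14).

(12.86, 23.14)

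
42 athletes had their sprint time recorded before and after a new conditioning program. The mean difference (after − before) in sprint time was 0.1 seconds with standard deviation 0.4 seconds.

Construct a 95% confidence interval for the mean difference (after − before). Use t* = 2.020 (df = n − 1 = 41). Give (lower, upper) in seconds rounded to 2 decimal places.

Paired design: SE = s_d/√n = 0.4/√42 = 0.0617.
t* = 2.020; margin of error = 2.020 × 0.0617 = 0.1246.
0.1 ± 0.1246 → (-0.02, 0.22).

(-0.02, 0.22)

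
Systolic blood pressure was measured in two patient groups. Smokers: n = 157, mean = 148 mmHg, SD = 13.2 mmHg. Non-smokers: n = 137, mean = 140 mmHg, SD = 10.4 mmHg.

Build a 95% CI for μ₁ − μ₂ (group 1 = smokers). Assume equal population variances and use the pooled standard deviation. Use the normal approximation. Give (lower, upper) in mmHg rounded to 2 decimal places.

s_p = √[((n₁−1)s₁² + (n₂−1)s₂²)/(n₁+n₂−2)] = √[(156·13.2² + 136·10.4²)/292] = 11.9776.
SE = 11.9776·√(1/157 + 1/137) = 1.4003.
With z* = 1.960, margin = 1.960 × 1.4003 = 2.7446.
x̄₁ − x̄₂ = 148 − 140 = 8.0000; interval 8.0000 ± 2.7446 = (5.26, 10.74).

(5.26, 10.74)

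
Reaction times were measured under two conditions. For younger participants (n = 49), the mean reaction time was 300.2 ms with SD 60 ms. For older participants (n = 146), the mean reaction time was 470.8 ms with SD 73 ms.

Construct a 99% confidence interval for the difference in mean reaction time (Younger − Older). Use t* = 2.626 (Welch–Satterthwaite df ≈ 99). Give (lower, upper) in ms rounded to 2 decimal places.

Per-group SEs: s₁/√n₁ = 60/√49 = 8.5714, s₂/√n₂ = 73/√146 = 6.0415.
Unpooled SE of the difference: √(73.46889796 + 36.49972225) = 10.4866.
Margin of error = t* · SE = 2.626 × 10.4866 = 27.5378.
x̄₁ − x̄₂ = 300.2 − 470.8 = -170.6000.
CI: -170.6000 ± 27.5378 = (-198.14, -143.06).

(-198.14, -143.06)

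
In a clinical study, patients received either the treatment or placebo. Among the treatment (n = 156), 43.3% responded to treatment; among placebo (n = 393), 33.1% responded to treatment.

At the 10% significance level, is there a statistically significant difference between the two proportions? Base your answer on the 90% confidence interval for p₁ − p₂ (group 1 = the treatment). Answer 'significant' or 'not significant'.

SE₁ = √(p̂₁(1−p̂₁)/n₁) = √(0.4330·0.5670/156) = 0.03967; SE₂ = √(0.3310·0.6690/393) = 0.02374.
Independent samples: SE of the difference = √(SE₁² + SE₂²) = √(0.0015737089 + 0.0005635876) = 0.04623.
z* for 90% confidence is 1.645, so the margin of error is 1.645 × 0.04623 = 0.07605.
Point estimate p̂₁ − p̂₂ = 0.4330 − 0.3310 = 0.1020.
0.1020 ± 0.07605 → (0.02595, 0.17805).
The interval (0.02595, 0.17805) does not contain 0, so the difference is significant.

significant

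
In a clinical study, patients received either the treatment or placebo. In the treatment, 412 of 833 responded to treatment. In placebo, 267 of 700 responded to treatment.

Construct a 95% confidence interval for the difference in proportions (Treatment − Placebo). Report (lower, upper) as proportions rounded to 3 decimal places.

First, p̂₁ = 412/833 = 0.4946; p̂₂ = 267/700 = 0.3814.
The two standard errors are √(0.4946×0.5054/833) = 0.01732 and √(0.3814×0.6186/700) = 0.01836.
Because the samples are independent, SE_diff = √(0.01732² + 0.01836²) = 0.02524.
Using z* = 1.960 for 95%, ME = 1.960 × 0.02524 = 0.04947.
p̂₁ − p̂₂ = 0.1132; interval 0.1132 ± 0.04947 gives (0.064, 0.163).

(0.064, 0.163)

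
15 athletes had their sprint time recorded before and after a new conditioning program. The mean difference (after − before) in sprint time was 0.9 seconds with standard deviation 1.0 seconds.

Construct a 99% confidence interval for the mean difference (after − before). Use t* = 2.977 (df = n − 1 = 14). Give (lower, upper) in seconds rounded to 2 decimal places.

(0.13, 1.67)

Paired design: SE = s_d/√n = 1.0/√15 = 0.2582.
t* = 2.977; margin of error = 2.977 × 0.2582 = 0.7687.
0.9 ± 0.7687 → (0.13, 1.67).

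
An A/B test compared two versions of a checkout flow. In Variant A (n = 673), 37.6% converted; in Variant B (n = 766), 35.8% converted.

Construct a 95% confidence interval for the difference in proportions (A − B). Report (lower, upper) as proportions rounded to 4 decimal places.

(-0.0319, 0.0679)

Each SE is √(p̂(1−p̂)/n): √(0.3760·0.6240/673) = 0.01867 and √(0.3580·0.6420/766) = 0.01732.
SE(p̂₁ − p̂₂) = √(SE₁² + SE₂²) = √(0.0003485689 + 0.0002999824) = 0.02547, since the two samples are independent.
At 95% confidence z* = 1.960; margin = 1.960 × 0.02547 = 0.04992.
The difference is 0.3760 − 0.3580 = 0.0180, so the interval is 0.0180 ± 0.04992 = (-0.0319, 0.0679).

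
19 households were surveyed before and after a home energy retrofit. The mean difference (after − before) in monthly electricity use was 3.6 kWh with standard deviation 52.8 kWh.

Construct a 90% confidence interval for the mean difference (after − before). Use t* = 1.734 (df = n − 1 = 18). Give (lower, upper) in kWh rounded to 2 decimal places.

This is a matched-pairs design, so SE = s_d/√n = 52.8/√19 = 12.1132.
Margin = 1.734 × 12.1132 = 21.0043; the interval is 3.6 ± 21.0043 = (-17.40, 24.60).

(-17.40, 24.60)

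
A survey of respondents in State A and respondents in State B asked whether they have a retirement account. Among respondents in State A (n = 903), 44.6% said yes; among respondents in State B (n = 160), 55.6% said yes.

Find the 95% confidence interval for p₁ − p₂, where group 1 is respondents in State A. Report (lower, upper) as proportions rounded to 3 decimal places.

SE₁ = √(p̂₁(1−p̂₁)/n₁) = √(0.4460·0.5540/903) = 0.01654; SE₂ = √(0.5560·0.4440/160) = 0.03928.
Independent samples: SE of the difference = √(SE₁² + SE₂²) = √(0.0002735716 + 0.0015429184) = 0.04262.
z* for 95% confidence is 1.960, so the margin of error is 1.960 × 0.04262 = 0.08354.
Point estimate p̂₁ − p̂₂ = 0.4460 − 0.5560 = -0.1100.
-0.1100 ± 0.08354 → (-0.194, -0.026).

(-0.194, -0.026)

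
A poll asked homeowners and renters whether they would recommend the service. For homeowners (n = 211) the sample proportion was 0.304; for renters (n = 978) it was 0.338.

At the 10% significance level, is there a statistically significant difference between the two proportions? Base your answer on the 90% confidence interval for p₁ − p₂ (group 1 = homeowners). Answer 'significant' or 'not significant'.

not significant

Each SE is √(p̂(1−p̂)/n): √(0.3040·0.6960/211) = 0.03167 and √(0.3380·0.6620/978) = 0.01513.
SE(p̂₁ − p̂₂) = √(SE₁² + SE₂²) = √(0.0010029889 + 0.0002289169) = 0.03510, since the two samples are independent.
At 90% confidence z* = 1.645; margin = 1.645 × 0.03510 = 0.05774.
The difference is 0.3040 − 0.3380 = -0.0340, so the interval is -0.0340 ± 0.05774 = (-0.09174, 0.02374).
The interval (-0.09174, 0.02374) contains 0, so the difference is not significant.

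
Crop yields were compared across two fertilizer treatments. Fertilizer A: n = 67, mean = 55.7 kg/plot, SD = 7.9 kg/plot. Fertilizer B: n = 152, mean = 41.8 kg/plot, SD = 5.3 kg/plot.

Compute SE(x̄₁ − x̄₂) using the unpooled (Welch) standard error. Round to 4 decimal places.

Standard errors of each mean: 7.9/√67 = 0.9651 and 5.3/√152 = 0.4299.
SE(x̄₁ − x̄₂) = √(0.9651² + 0.4299²) = 1.0565 for independent samples with unequal variances.

1.0565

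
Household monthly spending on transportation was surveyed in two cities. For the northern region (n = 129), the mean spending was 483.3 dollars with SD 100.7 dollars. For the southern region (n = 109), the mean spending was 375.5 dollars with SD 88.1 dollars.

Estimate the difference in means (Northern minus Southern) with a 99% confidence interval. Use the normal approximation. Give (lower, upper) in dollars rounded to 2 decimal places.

SE₁ = s₁/√n₁ = 100.7/√129 = 8.8661; SE₂ = 88.1/√109 = 8.4384.
Independent samples, unequal variances: SE_diff = √(SE₁² + SE₂²) = √(78.60772921 + 71.20659456) = 12.2399.
z* = 2.576, so margin of error = 2.576 × 12.2399 = 31.5300.
Difference in means = 483.3 − 375.5 = 107.8000.
107.8000 ± 31.5300 → (76.27, 139.33).

(76.27, 139.33)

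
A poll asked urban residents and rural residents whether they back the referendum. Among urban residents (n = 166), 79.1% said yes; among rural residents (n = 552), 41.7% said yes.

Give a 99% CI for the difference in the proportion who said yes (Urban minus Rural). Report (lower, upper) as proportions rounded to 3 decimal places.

SE₁ = √(p̂₁(1−p̂₁)/n₁) = √(0.7910·0.2090/166) = 0.03156; SE₂ = √(0.4170·0.5830/552) = 0.02099.
Independent samples: SE of the difference = √(SE₁² + SE₂²) = √(0.0009960336 + 0.0004405801) = 0.03790.
z* for 99% confidence is 2.576, so the margin of error is 2.576 × 0.03790 = 0.09763.
Point estimate p̂₁ − p̂₂ = 0.7910 − 0.4170 = 0.3740.
0.3740 ± 0.09763 → (0.276, 0.472).

(0.276, 0.472)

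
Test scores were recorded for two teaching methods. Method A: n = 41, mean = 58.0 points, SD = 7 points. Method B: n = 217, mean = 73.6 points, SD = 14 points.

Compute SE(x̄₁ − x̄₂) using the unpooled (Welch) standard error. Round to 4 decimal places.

Per-group SEs: s₁/√n₁ = 7/√41 = 1.0932, s₂/√n₂ = 14/√217 = 0.9504.
Unpooled SE of the difference: √(1.19508624 + 0.90326016) = 1.4486.

1.4486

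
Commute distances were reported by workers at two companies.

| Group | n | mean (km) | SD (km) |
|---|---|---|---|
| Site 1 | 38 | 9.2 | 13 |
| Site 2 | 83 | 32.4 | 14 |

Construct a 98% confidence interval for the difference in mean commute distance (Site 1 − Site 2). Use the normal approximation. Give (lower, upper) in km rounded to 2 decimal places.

SE₁ = s₁/√n₁ = 13/√38 = 2.1089; SE₂ = 14/√83 = 1.5367.
Independent samples, unequal variances: SE_diff = √(SE₁² + SE₂²) = √(4.44745921 + 2.36144689) = 2.6094.
z* = 2.326, so margin of error = 2.326 × 2.6094 = 6.0695.
Difference in means = 9.2 − 32.4 = -23.2000.
-23.2000 ± 6.0695 → (-29.27, -17.13).

(-29.27, -17.13)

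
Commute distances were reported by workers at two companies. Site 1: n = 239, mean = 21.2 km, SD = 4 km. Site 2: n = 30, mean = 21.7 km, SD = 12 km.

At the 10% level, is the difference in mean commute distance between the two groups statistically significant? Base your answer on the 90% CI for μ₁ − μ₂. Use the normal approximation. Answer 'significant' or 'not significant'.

SE₁ = s₁/√n₁ = 4/√239 = 0.2587; SE₂ = 12/√30 = 2.1909.
Independent samples, unequal variances: SE_diff = √(SE₁² + SE₂²) = √(0.06692569 + 4.80004281) = 2.2061.
z* = 1.645, so margin of error = 1.645 × 2.2061 = 3.6290.
Difference in means = 21.2 − 21.7 = -0.5000.
-0.5000 ± 3.6290 → (-4.1290, 3.1290).
The interval (-4.1290, 3.1290) contains 0, so the difference is not significant.

not significant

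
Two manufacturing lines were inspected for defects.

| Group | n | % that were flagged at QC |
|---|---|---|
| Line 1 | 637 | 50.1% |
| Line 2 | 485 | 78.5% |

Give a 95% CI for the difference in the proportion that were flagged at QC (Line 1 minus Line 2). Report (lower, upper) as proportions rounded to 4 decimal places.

The two standard errors are √(0.5010×0.4990/637) = 0.01981 and √(0.7850×0.2150/485) = 0.01865.
Because the samples are independent, SE_diff = √(0.01981² + 0.01865²) = 0.02721.
Using z* = 1.960 for 95%, ME = 1.960 × 0.02721 = 0.05333.
p̂₁ − p̂₂ = -0.2840; interval -0.2840 ± 0.05333 gives (-0.3373, -0.2307).

(-0.3373, -0.2307)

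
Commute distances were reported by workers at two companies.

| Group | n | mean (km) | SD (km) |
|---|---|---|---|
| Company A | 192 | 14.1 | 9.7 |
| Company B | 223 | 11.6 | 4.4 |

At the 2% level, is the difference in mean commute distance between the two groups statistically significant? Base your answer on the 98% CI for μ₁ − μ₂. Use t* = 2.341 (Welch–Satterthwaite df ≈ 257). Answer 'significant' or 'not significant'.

significant

SE₁ = s₁/√n₁ = 9.7/√192 = 0.7000; SE₂ = 4.4/√223 = 0.2946.
Independent samples, unequal variances: SE_diff = √(SE₁² + SE₂²) = √(0.49 + 0.08678916) = 0.7595.
t* = 2.341, so margin of error = 2.341 × 0.7595 = 1.7780.
Difference in means = 14.1 − 11.6 = 2.5000.
2.5000 ± 1.7780 → (0.7220, 4.2780).
The interval (0.7220, 4.2780) does not contain 0, so the difference is significant.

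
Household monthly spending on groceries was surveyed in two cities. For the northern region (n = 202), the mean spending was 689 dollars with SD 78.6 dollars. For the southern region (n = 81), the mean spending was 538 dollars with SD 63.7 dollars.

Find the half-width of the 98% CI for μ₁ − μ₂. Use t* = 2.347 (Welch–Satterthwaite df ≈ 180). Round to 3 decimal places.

21.081

Per-group SEs: s₁/√n₁ = 78.6/√202 = 5.5303, s₂/√n₂ = 63.7/√81 = 7.0778.
Unpooled SE of the difference: √(30.58421809 + 50.09525284) = 8.9822.
Margin of error = t* · SE = 2.347 × 8.9822 = 21.0812.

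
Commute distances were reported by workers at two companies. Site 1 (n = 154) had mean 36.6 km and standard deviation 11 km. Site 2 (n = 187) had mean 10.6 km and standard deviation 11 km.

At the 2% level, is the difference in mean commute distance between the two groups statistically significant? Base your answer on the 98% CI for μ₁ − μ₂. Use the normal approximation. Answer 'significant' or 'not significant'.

SE₁ = s₁/√n₁ = 11/√154 = 0.8864; SE₂ = 11/√187 = 0.8044.
Independent samples, unequal variances: SE_diff = √(SE₁² + SE₂²) = √(0.78570496 + 0.64705936) = 1.1970.
z* = 2.326, so margin of error = 2.326 × 1.1970 = 2.7842.
Difference in means = 36.6 − 10.6 = 26.0000.
26.0000 ± 2.7842 → (23.2158, 28.7842).
The interval (23.2158, 28.7842) does not contain 0, so the difference is significant.

significant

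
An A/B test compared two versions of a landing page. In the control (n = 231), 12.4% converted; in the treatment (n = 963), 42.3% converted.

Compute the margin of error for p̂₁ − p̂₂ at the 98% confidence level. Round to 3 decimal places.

SE₁ = √(p̂₁(1−p̂₁)/n₁) = √(0.1240·0.8760/231) = 0.02168; SE₂ = √(0.4230·0.5770/963) = 0.01592.
Independent samples: SE of the difference = √(SE₁² + SE₂²) = √(0.0004700224 + 0.0002534464) = 0.02690.
z* for 98% confidence is 2.326, so the margin of error is 2.326 × 0.02690 = 0.06257.

0.063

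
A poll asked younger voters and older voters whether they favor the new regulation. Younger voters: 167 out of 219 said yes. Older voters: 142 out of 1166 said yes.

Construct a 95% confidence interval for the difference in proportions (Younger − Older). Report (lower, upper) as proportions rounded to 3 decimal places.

Sample proportions: 167/219 = 0.7626, 142/1166 = 0.1218.
Each SE is √(p̂(1−p̂)/n): √(0.7626·0.2374/219) = 0.02875 and √(0.1218·0.8782/1166) = 0.00958.
SE(p̂₁ − p̂₂) = √(SE₁² + SE₂²) = √(0.0008265625 + 0.0000917764) = 0.03030, since the two samples are independent.
At 95% confidence z* = 1.960; margin = 1.960 × 0.03030 = 0.05939.
The difference is 0.7626 − 0.1218 = 0.6408, so the interval is 0.6408 ± 0.05939 = (0.581, 0.700).

(0.581, 0.700)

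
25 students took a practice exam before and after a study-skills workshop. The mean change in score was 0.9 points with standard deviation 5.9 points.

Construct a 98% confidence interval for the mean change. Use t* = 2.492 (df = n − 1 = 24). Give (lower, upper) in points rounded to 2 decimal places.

(-2.04, 3.84)

This is a matched-pairs design, so SE = s_d/√n = 5.9/√25 = 1.1800.
Margin = 2.492 × 1.1800 = 2.9406; the interval is 0.9 ± 2.9406 = (-2.04, 3.84).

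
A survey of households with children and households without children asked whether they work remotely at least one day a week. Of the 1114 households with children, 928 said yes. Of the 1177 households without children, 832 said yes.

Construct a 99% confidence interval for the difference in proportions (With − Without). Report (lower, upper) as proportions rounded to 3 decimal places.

(0.081, 0.171)

First, p̂₁ = 928/1114 = 0.8330; p̂₂ = 832/1177 = 0.7069.
The two standard errors are √(0.8330×0.1670/1114) = 0.01117 and √(0.7069×0.2931/1177) = 0.01327.
Because the samples are independent, SE_diff = √(0.01117² + 0.01327²) = 0.01735.
Using z* = 2.576 for 99%, ME = 2.576 × 0.01735 = 0.04469.
p̂₁ − p̂₂ = 0.1261; interval 0.1261 ± 0.04469 gives (0.081, 0.171).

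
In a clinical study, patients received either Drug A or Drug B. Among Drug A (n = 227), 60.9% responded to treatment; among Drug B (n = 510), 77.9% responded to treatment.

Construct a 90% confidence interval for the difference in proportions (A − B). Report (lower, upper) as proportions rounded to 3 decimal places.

The two standard errors are √(0.6090×0.3910/227) = 0.03239 and √(0.7790×0.2210/510) = 0.01837.
Because the samples are independent, SE_diff = √(0.03239² + 0.01837²) = 0.03724.
Using z* = 1.645 for 90%, ME = 1.645 × 0.03724 = 0.06126.
p̂₁ − p̂₂ = -0.1700; interval -0.1700 ± 0.06126 gives (-0.231, -0.109).

(-0.231, -0.109)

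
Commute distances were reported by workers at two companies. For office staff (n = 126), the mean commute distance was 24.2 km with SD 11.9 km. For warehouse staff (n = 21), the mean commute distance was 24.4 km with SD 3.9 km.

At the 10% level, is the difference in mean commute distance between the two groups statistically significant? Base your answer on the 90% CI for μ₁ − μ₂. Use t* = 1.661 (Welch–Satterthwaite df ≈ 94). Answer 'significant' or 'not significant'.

not significant

SE₁ = s₁/√n₁ = 11.9/√126 = 1.0601; SE₂ = 3.9/√21 = 0.8510.
Independent samples, unequal variances: SE_diff = √(SE₁² + SE₂²) = √(1.12381201 + 0.724201) = 1.3594.
t* = 1.661, so margin of error = 1.661 × 1.3594 = 2.2580.
Difference in means = 24.2 − 24.4 = -0.2000.
-0.2000 ± 2.2580 → (-2.4580, 2.0580).
The interval (-2.4580, 2.0580) contains 0, so the difference is not significant.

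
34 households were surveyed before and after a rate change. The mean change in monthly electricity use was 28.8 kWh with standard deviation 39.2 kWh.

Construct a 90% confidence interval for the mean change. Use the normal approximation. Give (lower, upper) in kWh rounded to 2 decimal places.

(17.74, 39.86)

This is a matched-pairs design, so SE = s_d/√n = 39.2/√34 = 6.7227.
Margin = 1.645 × 6.7227 = 11.0588; the interval is 28.8 ± 11.0588 = (17.74, 39.86).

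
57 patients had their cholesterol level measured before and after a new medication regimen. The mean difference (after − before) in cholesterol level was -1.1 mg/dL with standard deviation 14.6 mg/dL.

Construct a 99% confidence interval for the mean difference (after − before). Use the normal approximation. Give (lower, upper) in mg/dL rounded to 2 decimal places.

(-6.08, 3.88)

Paired design: SE = s_d/√n = 14.6/√57 = 1.9338.
z* = 2.576; margin of error = 2.576 × 1.9338 = 4.9815.
-1.1 ± 4.9815 → (-6.08, 3.88).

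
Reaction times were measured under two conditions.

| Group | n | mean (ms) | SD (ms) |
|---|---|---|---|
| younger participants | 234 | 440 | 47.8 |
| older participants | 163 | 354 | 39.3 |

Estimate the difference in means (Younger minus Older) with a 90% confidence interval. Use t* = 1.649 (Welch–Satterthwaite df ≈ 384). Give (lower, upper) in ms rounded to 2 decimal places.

Per-group SEs: s₁/√n₁ = 47.8/√234 = 3.1248, s₂/√n₂ = 39.3/√163 = 3.0782.
Unpooled SE of the difference: √(9.76437504 + 9.47531524) = 4.3863.
Margin of error = t* · SE = 1.649 × 4.3863 = 7.2330.
x̄₁ − x̄₂ = 440 − 354 = 86.0000.
CI: 86.0000 ± 7.2330 = (78.77, 93.23).

(78.77, 93.23)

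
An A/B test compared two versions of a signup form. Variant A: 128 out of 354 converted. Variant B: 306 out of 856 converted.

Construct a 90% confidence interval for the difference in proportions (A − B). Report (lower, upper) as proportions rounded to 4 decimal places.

(-0.0458, 0.0540)

Sample proportions: 128/354 = 0.3616, 306/856 = 0.3575.
Each SE is √(p̂(1−p̂)/n): √(0.3616·0.6384/354) = 0.02554 and √(0.3575·0.6425/856) = 0.01638.
SE(p̂₁ − p̂₂) = √(SE₁² + SE₂²) = √(0.0006522916 + 0.0002683044) = 0.03034, since the two samples are independent.
At 90% confidence z* = 1.645; margin = 1.645 × 0.03034 = 0.04991.
The difference is 0.3616 − 0.3575 = 0.0041, so the interval is 0.0041 ± 0.04991 = (-0.0458, 0.0540).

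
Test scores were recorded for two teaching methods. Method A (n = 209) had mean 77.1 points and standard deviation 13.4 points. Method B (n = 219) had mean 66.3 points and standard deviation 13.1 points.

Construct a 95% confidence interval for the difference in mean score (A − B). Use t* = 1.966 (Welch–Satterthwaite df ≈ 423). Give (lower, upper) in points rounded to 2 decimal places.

(8.28, 13.32)

Per-group SEs: s₁/√n₁ = 13.4/√209 = 0.9269, s₂/√n₂ = 13.1/√219 = 0.8852.
Unpooled SE of the difference: √(0.85914361 + 0.78357904) = 1.2817.
Margin of error = t* · SE = 1.966 × 1.2817 = 2.5198.
x̄₁ − x̄₂ = 77.1 − 66.3 = 10.8000.
CI: 10.8000 ± 2.5198 = (8.28, 13.32).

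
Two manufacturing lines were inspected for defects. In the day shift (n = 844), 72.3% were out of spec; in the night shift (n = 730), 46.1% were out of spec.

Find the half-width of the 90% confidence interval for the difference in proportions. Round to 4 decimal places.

0.0395

The two standard errors are √(0.7230×0.2770/844) = 0.01540 and √(0.4610×0.5390/730) = 0.01845.
Because the samples are independent, SE_diff = √(0.01540² + 0.01845²) = 0.02403.
Using z* = 1.645 for 90%, ME = 1.645 × 0.02403 = 0.03953.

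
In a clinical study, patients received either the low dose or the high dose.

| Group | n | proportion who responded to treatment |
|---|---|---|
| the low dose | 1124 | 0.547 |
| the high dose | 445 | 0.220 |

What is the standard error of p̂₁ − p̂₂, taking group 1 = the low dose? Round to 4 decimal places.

SE₁ = √(p̂₁(1−p̂₁)/n₁) = √(0.5470·0.4530/1124) = 0.01485; SE₂ = √(0.2200·0.7800/445) = 0.01964.
Independent samples: SE of the difference = √(SE₁² + SE₂²) = √(0.0002205225 + 0.0003857296) = 0.02462.

0.0246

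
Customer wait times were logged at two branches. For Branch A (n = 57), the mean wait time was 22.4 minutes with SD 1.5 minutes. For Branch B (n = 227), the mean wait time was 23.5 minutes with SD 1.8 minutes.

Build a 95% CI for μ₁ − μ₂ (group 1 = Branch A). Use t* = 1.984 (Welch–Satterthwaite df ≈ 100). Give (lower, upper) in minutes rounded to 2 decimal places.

SE₁ = s₁/√n₁ = 1.5/√57 = 0.1987; SE₂ = 1.8/√227 = 0.1195.
Independent samples, unequal variances: SE_diff = √(SE₁² + SE₂²) = √(0.03948169 + 0.01428025) = 0.2319.
t* = 1.984, so margin of error = 1.984 × 0.2319 = 0.4601.
Difference in means = 22.4 − 23.5 = -1.1000.
-1.1000 ± 0.4601 → (-1.56, -0.64).

(-1.56, -0.64)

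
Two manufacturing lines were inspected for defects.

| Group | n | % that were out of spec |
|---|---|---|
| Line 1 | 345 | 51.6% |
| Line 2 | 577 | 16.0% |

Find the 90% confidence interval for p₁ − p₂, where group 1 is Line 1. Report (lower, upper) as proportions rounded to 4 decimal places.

The two standard errors are √(0.5160×0.4840/345) = 0.02691 and √(0.1600×0.8400/577) = 0.01526.
Because the samples are independent, SE_diff = √(0.02691² + 0.01526²) = 0.03094.
Using z* = 1.645 for 90%, ME = 1.645 × 0.03094 = 0.05090.
p̂₁ − p̂₂ = 0.3560; interval 0.3560 ± 0.05090 gives (0.3051, 0.4069).

(0.3051, 0.4069)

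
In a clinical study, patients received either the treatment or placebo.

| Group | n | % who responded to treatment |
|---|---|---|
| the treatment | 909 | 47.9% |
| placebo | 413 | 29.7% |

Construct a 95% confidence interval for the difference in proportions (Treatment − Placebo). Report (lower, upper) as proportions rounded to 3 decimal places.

(0.127, 0.237)

SE₁ = √(p̂₁(1−p̂₁)/n₁) = √(0.4790·0.5210/909) = 0.01657; SE₂ = √(0.2970·0.7030/413) = 0.02248.
Independent samples: SE of the difference = √(SE₁² + SE₂²) = √(0.0002745649 + 0.0005053504) = 0.02793.
z* for 95% confidence is 1.960, so the margin of error is 1.960 × 0.02793 = 0.05474.
Point estimate p̂₁ − p̂₂ = 0.4790 − 0.2970 = 0.1820.
0.1820 ± 0.05474 → (0.127, 0.237).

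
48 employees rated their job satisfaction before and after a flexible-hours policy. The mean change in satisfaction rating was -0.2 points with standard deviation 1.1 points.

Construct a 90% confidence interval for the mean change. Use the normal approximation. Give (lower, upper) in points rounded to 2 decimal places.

(-0.46, 0.06)

This is a matched-pairs design, so SE = s_d/√n = 1.1/√48 = 0.1588.
Margin = 1.645 × 0.1588 = 0.2612; the interval is -0.2 ± 0.2612 = (-0.46, 0.06).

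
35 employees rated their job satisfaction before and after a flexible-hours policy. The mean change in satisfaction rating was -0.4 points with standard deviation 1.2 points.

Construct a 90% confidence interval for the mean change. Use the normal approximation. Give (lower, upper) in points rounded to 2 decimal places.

This is a matched-pairs design, so SE = s_d/√n = 1.2/√35 = 0.2028.
Margin = 1.645 × 0.2028 = 0.3336; the interval is -0.4 ± 0.3336 = (-0.73, -0.07).

(-0.73, -0.07)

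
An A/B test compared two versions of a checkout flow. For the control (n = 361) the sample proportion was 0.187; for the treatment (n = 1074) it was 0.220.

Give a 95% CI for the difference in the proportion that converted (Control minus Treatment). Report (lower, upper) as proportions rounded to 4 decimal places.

(-0.0802, 0.0142)

Each SE is √(p̂(1−p̂)/n): √(0.1870·0.8130/361) = 0.02052 and √(0.2200·0.7800/1074) = 0.01264.
SE(p̂₁ − p̂₂) = √(SE₁² + SE₂²) = √(0.0004210704 + 0.0001597696) = 0.02410, since the two samples are independent.
At 95% confidence z* = 1.960; margin = 1.960 × 0.02410 = 0.04724.
The difference is 0.1870 − 0.2200 = -0.0330, so the interval is -0.0330 ± 0.04724 = (-0.0802, 0.0142).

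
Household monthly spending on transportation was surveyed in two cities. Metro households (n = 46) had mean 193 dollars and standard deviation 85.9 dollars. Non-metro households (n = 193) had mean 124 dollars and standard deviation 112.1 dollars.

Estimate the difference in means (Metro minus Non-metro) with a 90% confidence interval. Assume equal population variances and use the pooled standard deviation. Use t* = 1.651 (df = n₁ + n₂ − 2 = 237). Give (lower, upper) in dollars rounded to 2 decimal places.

(39.85, 98.15)

Pooled variance s_p² = [45·85.9² + 192·112.1²] / (46+193−2) = 11581.4227, so s_p = 107.6170.
SE_diff = s_p·√(1/n₁ + 1/n₂) = 107.6170·√(1/46 + 1/193) = 17.6572.
t* = 1.651; margin = 1.651 × 17.6572 = 29.1520.
Difference = 193 − 124 = 69.0000.
69.0000 ± 29.1520 → (39.85, 98.15).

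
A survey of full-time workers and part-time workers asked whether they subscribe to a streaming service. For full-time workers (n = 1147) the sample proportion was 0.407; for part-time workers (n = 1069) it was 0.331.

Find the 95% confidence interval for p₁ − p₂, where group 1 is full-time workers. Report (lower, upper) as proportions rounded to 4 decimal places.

(0.0359, 0.1161)

The two standard errors are √(0.4070×0.5930/1147) = 0.01451 and √(0.3310×0.6690/1069) = 0.01439.
Because the samples are independent, SE_diff = √(0.01451² + 0.01439²) = 0.02044.
Using z* = 1.960 for 95%, ME = 1.960 × 0.02044 = 0.04006.
p̂₁ − p̂₂ = 0.0760; interval 0.0760 ± 0.04006 gives (0.0359, 0.1161).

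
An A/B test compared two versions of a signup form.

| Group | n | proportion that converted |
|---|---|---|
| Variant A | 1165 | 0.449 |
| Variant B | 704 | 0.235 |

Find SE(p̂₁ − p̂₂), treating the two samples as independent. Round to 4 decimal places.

0.0216

Each SE is √(p̂(1−p̂)/n): √(0.4490·0.5510/1165) = 0.01457 and √(0.2350·0.7650/704) = 0.01598.
SE(p̂₁ − p̂₂) = √(SE₁² + SE₂²) = √(0.0002122849 + 0.0002553604) = 0.02163, since the two samples are independent.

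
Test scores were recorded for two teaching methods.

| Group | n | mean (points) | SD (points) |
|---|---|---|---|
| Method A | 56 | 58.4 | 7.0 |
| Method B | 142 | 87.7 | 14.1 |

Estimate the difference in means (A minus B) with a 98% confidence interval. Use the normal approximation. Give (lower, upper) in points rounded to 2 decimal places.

(-32.81, -25.79)

Per-group SEs: s₁/√n₁ = 7.0/√56 = 0.9354, s₂/√n₂ = 14.1/√142 = 1.1832.
Unpooled SE of the difference: √(0.87497316 + 1.39996224) = 1.5083.
Margin of error = z* · SE = 2.326 × 1.5083 = 3.5083.
x̄₁ − x̄₂ = 58.4 − 87.7 = -29.3000.
CI: -29.3000 ± 3.5083 = (-32.81, -25.79).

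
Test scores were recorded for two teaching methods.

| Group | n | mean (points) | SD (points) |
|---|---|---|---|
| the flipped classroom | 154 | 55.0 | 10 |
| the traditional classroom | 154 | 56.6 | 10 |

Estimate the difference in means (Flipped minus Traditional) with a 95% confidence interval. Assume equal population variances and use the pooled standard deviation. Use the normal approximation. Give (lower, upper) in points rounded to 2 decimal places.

Pooled variance s_p² = [153·10² + 153·10²] / (154+154−2) = 100.0000, so s_p = 10.0000.
SE_diff = s_p·√(1/n₁ + 1/n₂) = 10.0000·√(1/154 + 1/154) = 1.1396.
z* = 1.960; margin = 1.960 × 1.1396 = 2.2336.
Difference = 55.0 − 56.6 = -1.6000.
-1.6000 ± 2.2336 → (-3.83, 0.63).

(-3.83, 0.63)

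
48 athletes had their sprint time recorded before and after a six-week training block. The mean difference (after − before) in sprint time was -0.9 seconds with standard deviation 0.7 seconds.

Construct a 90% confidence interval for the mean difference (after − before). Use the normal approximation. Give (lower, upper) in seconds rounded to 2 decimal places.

(-1.07, -0.73)

Paired design: SE = s_d/√n = 0.7/√48 = 0.1010.
z* = 1.645; margin of error = 1.645 × 0.1010 = 0.1661.
-0.9 ± 0.1661 → (-1.07, -0.73).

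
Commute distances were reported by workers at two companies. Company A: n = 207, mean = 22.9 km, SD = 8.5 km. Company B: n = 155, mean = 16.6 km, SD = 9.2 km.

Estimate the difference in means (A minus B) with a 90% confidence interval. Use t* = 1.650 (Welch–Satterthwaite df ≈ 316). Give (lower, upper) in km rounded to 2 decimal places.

Per-group SEs: s₁/√n₁ = 8.5/√207 = 0.5908, s₂/√n₂ = 9.2/√155 = 0.7390.
Unpooled SE of the difference: √(0.34904464 + 0.546121) = 0.9461.
Margin of error = t* · SE = 1.650 × 0.9461 = 1.5611.
x̄₁ − x̄₂ = 22.9 − 16.6 = 6.3000.
CI: 6.3000 ± 1.5611 = (4.74, 7.86).

(4.74, 7.86)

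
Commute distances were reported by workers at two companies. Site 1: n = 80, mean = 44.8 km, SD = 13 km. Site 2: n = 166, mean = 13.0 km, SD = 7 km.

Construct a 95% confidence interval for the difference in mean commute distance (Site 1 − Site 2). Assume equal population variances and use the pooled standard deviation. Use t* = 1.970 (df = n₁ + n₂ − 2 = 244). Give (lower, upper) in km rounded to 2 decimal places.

(29.29, 34.31)

s_p = √[((n₁−1)s₁² + (n₂−1)s₂²)/(n₁+n₂−2)] = √[(79·13² + 165·7²)/244] = 9.3730.
SE = 9.3730·√(1/80 + 1/166) = 1.2757.
With t* = 1.970, margin = 1.970 × 1.2757 = 2.5131.
x̄₁ − x̄₂ = 44.8 − 13.0 = 31.8000; interval 31.8000 ± 2.5131 = (29.29, 34.31).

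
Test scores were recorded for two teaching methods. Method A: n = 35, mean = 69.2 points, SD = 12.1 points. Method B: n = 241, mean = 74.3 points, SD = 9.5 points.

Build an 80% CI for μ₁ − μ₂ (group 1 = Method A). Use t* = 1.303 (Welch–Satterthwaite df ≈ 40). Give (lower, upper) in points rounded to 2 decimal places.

Standard errors of each mean: 12.1/√35 = 2.0453 and 9.5/√241 = 0.6119.
SE(x̄₁ − x̄₂) = √(2.0453² + 0.6119²) = 2.1349 for independent samples with unequal variances.
With t* = 1.303, the margin is 1.303 × 2.1349 = 2.7818.
x̄₁ − x̄₂ = 69.2 − 74.3 = -5.1000; the interval is -5.1000 ± 2.7818 = (-7.88, -2.32).

(-7.88, -2.32)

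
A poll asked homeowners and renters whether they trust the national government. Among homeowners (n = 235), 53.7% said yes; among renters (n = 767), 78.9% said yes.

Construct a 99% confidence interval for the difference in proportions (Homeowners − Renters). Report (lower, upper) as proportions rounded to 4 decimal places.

SE₁ = √(p̂₁(1−p̂₁)/n₁) = √(0.5370·0.4630/235) = 0.03253; SE₂ = √(0.7890·0.2110/767) = 0.01473.
Independent samples: SE of the difference = √(SE₁² + SE₂²) = √(0.0010582009 + 0.0002169729) = 0.03571.
z* for 99% confidence is 2.576, so the margin of error is 2.576 × 0.03571 = 0.09199.
Point estimate p̂₁ − p̂₂ = 0.5370 − 0.7890 = -0.2520.
-0.2520 ± 0.09199 → (-0.3440, -0.1600).

(-0.3440, -0.1600)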